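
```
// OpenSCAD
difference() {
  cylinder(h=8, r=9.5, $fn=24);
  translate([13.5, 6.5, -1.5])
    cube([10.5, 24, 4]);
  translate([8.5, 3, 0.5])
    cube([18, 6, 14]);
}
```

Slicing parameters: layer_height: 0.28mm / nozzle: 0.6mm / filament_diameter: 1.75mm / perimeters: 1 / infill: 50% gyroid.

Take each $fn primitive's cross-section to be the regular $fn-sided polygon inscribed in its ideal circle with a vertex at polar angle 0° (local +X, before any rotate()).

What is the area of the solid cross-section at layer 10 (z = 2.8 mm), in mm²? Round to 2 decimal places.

280.05 mm²

At z = 2.8 mm: the r=9.5 cylinder contributes a regular 24-gon of circumradius 9.5 (area = (24/2)·9.500²·sin(360°/24) = 280.30 mm²); the cube at (13.5, 6.5) does not reach this height (z outside [-1.5, 2.5]); the cube at (8.5, 3) is present — its section is the full 18×6 rectangle (area 108.00 mm²); Subtracting the remaining from the first: starting from the r=9.5 cylinder (280.30 mm²), the 18×6 cube at (8.5, 3) partially overlaps it — only the 0.25 mm² overlap (of its 108.00 mm²) is removed, clipping the outline — area = 280.05 mm². Overall, the cross-section is a single solid region. Net area = 280.05 mm².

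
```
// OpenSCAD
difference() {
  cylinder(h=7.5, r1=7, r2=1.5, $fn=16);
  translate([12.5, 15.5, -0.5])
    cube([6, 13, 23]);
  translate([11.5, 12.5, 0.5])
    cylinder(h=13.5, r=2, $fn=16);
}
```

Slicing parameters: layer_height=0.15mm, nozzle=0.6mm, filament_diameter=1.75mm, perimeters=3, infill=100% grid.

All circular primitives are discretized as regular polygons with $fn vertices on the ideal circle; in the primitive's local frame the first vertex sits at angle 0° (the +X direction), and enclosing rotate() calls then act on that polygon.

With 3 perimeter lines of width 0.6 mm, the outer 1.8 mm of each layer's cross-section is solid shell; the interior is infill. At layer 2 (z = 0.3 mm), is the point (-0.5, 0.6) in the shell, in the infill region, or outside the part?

At z = 0.3 mm: the cone: at t=0.040 of its height the radius interpolates to r₁+(r₂−r₁)t = 6.780, giving a regular 16-gon of that circumradius; the 6×13 cube at (12.5, 15.5) contributes its full rectangle; the cylinder at (11.5, 12.5) is not intersected at this z (z outside [0.5, 14]); Taking the first minus the rest: starting from the cone, the 6×13 cube at (12.5, 15.5) misses the remaining region (no effect) — 1 connected region. Overall, the cross-section is a single solid region. The nearest boundary edge runs (-4.79, 4.79)→(-2.59, 6.26); distance from the point to it = 5.87 mm. The point is inside the cross-section and 5.87 mm from the nearest boundary — more than the 1.8 mm shell width (3 × 0.6), so it's in the infill interior.

infill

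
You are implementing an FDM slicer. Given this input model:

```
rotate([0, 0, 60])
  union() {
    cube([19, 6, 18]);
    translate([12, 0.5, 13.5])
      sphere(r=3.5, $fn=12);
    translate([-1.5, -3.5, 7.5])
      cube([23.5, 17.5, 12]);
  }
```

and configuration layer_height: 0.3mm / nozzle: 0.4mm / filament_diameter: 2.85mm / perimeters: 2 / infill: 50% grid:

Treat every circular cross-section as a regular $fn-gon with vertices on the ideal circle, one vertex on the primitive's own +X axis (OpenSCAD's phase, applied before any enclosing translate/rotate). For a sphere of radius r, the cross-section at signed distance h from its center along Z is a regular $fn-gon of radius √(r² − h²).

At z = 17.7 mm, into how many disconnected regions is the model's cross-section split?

1

At z = 17.7 mm: the cube (footprint 19×6) is included at this height; the sphere at (12, 0.5) is absent (|z−center|=4.200 > r=3.5); the cube at (-1.5, -3.5) (footprint 23.5×17.5) is included at this height; Taking the union: the 19×6 cube lies entirely inside the 23.5×17.5 cube at (-1.5, -3.5), so the union is just the 23.5×17.5 cube at (-1.5, -3.5) — 1 connected region; (whole slice rotated 60° about Z — lengths, areas and connectivity unchanged). The result has 1 disconnected region.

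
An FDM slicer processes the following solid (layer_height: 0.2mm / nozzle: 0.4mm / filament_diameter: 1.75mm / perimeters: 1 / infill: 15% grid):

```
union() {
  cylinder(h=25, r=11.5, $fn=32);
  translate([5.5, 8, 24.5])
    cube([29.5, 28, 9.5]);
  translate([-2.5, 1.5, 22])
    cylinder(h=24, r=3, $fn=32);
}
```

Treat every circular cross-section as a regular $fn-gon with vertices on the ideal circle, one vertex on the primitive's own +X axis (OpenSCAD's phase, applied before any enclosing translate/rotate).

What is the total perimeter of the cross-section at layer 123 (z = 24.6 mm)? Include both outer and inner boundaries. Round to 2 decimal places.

At z = 24.6 mm: the r=11.5 cylinder contributes a regular 32-gon of circumradius 11.5 (perimeter = 2·32·11.500·sin(180°/32) = 72.14 mm); the cube at (5.5, 8) is present — its section is the full 29.5×28 rectangle (perimeter 115.00 mm); the cylinder at (-2.5, 1.5): section is a regular 32-gon, circumradius r=3 (perimeter = 2·32·3.000·sin(180°/32) = 18.82 mm); Taking the union: the regions partially overlap (shared area 31.18 mm²), so the edge portions inside another operand are dropped and the merged outline is re-measured after clipping — boundary = 178.93 mm. Overall, the cross-section is a single solid region. Total boundary length (outer) = 178.93 mm.

178.93 mm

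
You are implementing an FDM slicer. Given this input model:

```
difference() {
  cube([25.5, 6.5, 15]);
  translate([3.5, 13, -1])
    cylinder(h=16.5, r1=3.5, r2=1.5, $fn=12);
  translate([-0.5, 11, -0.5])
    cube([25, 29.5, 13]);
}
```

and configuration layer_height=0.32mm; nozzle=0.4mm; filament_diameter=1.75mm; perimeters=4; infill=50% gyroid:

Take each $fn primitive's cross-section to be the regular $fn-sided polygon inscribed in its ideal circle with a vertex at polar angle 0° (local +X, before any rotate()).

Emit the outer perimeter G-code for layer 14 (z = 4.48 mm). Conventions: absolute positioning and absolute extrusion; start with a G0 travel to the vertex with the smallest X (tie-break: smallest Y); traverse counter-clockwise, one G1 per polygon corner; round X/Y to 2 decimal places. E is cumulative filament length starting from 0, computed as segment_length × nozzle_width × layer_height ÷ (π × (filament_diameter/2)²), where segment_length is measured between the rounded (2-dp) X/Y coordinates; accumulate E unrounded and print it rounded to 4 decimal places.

G0 X0.00 Y0.00 Z4.48
G1 X25.50 Y0.00 E1.3570
G1 X25.50 Y6.50 E1.7029
G1 X0.00 Y6.50 E3.0599
G1 X0.00 Y0.00 E3.4058

At z = 4.48 mm: the cube is present — its section is the full 25.5×6.5 rectangle; the cone at (3.5, 13) contributes a regular 12-gon of circumradius 2.836 (interpolated between r1=3.5 and r2=1.5 at t=0.332); the cube at (-0.5, 11) (footprint 25×29.5) is included at this height; Taking the first minus the rest: starting from the 25.5×6.5 cube, the cone at (3.5, 13) misses the remaining region (no effect); the 25×29.5 cube at (-0.5, 11) misses the remaining region (no effect) — 1 connected region. The outline is a single polygon with 4 vertices. Extrusion per mm of travel: 0.4 × 0.32 / (π × 0.875²) = 0.053216. Accumulating E over each segment gives final E = 3.4058.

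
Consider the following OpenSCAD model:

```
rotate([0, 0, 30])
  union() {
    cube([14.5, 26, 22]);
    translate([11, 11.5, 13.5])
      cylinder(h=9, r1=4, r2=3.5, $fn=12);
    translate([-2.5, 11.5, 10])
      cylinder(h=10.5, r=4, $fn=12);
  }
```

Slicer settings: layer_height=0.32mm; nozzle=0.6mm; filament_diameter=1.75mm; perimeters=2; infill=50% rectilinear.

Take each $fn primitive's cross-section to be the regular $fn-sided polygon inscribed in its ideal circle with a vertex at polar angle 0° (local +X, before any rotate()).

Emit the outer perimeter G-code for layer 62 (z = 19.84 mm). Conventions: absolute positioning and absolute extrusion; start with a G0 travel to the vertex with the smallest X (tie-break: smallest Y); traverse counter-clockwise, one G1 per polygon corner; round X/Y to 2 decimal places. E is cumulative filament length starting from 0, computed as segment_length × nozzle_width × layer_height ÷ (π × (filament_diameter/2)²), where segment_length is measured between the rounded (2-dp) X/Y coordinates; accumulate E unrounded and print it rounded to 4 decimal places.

At z = 19.84 mm: the 14.5×26 cube contributes its full rectangle; the cone at (11, 11.5) (r1=4→r2=3.5) has section circumradius 3.648 here — a regular 12-gon; the cylinder at (-2.5, 11.5): section is a regular 12-gon, circumradius r=4; Combining (union): the regions partially overlap (shared area 45.70 mm²), so overlapping operands fuse into one piece — 1 connected region; (whole slice rotated 30° about Z — lengths, areas and connectivity unchanged). The outline is a single polygon with 18 vertices. Extrusion per mm of travel: 0.6 × 0.32 / (π × 0.875²) = 0.079824. Accumulating E over each segment gives final E = 7.4313.

G0 X-13.00 Y22.52 Z19.84
G1 X-7.23 Y12.53 E0.9209
G1 X-7.92 Y12.71 E0.9778
G1 X-9.92 Y12.17 E1.1432
G1 X-11.38 Y10.71 E1.3080
G1 X-11.92 Y8.71 E1.4734
G1 X-11.38 Y6.71 E1.6387
G1 X-9.92 Y5.25 E1.8036
G1 X-7.92 Y4.71 E1.9689
G1 X-5.92 Y5.25 E2.1343
G1 X-4.45 Y6.71 E2.2997
G1 X-4.27 Y7.39 E2.3558
G1 X0.00 Y0.00 E3.0371
G1 X12.56 Y7.25 E4.1947
G1 X7.08 Y16.73 E5.0688
G1 X6.94 Y17.28 E5.1141
G1 X6.53 Y17.69 E5.1604
G1 X-0.44 Y29.77 E6.2737
G1 X-13.00 Y22.52 E7.4313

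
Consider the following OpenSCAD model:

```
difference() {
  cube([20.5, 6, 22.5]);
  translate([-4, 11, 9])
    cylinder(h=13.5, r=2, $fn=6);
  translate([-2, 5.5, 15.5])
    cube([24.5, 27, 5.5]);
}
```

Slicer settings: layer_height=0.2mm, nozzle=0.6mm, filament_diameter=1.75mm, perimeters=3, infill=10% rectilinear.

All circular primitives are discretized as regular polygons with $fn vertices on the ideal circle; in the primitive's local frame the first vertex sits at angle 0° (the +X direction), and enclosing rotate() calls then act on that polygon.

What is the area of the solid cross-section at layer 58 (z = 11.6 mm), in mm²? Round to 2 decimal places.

At z = 11.6 mm: the cube is present — its section is the full 20.5×6 rectangle (area 123.00 mm²); the r=2 cylinder at (-4, 11) contributes a regular 6-gon of circumradius 2 (area = (6/2)·2.000²·sin(360°/6) = 10.39 mm²); the cube at (-2, 5.5) does not reach this height (z outside [15.5, 21]); Subtracting the remaining from the first: starting from the 20.5×6 cube (123.00 mm²), the r=2 cylinder at (-4, 11) misses the remaining region (no effect) — area = 123.00 mm². Overall, the cross-section is a single solid region. Net area = 123.00 mm².

123.00 mm²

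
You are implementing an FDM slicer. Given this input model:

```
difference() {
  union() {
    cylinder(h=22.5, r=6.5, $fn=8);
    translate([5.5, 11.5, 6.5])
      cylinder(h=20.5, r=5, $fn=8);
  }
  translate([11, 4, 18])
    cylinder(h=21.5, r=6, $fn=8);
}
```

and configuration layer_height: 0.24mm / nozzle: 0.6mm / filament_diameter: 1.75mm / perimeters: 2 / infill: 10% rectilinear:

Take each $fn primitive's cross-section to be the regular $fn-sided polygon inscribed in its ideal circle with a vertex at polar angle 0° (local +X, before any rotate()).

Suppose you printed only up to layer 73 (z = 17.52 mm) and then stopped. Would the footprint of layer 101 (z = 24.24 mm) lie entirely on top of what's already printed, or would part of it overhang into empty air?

Compare the two slices. At z = 17.52: the r=6.5 cylinder contributes a regular 8-gon of circumradius 6.5 (area = (8/2)·6.500²·sin(360°/8) = 119.50 mm²); the r=5 cylinder at (5.5, 11.5) contributes a regular 8-gon of circumradius 5 (area = (8/2)·5.000²·sin(360°/8) = 70.71 mm²); Combining (union): the 2 present regions are separate (no shared area or edge), so areas and boundary lengths simply add and each stays a separate island — area = 190.21 mm²; the cylinder at (11, 4) does not reach this height (z outside [18, 39.5]); After the difference (first − rest): none of the subtracted shapes is present at this height, so the result so far is unchanged — area = 190.21 mm². At z = 24.24: the cylinder is absent (z outside [0, 22.5]); the cylinder at (5.5, 11.5): section is a regular 8-gon, circumradius r=5 (area = (8/2)·5.000²·sin(360°/8) = 70.71 mm²); Merging all regions: only the r=5 cylinder at (5.5, 11.5) is present, so the union is just that shape — area = 70.71 mm²; the r=6 cylinder at (11, 4) contributes a regular 8-gon of circumradius 6 (area = (8/2)·6.000²·sin(360°/8) = 101.82 mm²); After the difference (first − rest): starting from the result so far (70.71 mm²), the r=6 cylinder at (11, 4) partially overlaps it — only the 3.53 mm² overlap (of its 101.82 mm²) is removed, clipping the outline — area = 67.18 mm². Checking containment: the cross-section at z = 24.24 is a subset of the cross-section at z = 17.52.

entirely on top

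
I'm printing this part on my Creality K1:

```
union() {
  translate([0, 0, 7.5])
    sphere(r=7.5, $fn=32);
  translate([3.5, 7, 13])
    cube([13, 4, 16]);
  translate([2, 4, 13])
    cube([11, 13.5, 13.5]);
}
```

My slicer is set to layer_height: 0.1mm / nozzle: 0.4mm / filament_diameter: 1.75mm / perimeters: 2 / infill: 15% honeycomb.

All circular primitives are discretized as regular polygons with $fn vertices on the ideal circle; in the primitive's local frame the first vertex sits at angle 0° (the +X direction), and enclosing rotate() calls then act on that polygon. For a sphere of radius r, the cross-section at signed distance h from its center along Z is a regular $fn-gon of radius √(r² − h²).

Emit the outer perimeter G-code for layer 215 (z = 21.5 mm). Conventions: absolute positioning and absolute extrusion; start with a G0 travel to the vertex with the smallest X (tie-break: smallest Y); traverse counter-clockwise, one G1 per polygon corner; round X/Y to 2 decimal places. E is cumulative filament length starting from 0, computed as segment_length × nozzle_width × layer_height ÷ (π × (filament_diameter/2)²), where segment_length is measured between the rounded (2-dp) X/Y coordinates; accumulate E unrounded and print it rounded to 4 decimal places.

At z = 21.5 mm: the sphere does not reach this height (|z−center|=14.000 > r=7.5); the 13×4 cube at (3.5, 7) contributes its full rectangle; the cube at (2, 4) (footprint 11×13.5) is included at this height; Taking the union: the regions partially overlap (shared area 38.00 mm²), so overlapping operands fuse into one piece — 1 connected region. The outline is a single polygon with 8 vertices. Extrusion per mm of travel: 0.4 × 0.1 / (π × 0.875²) = 0.016630. Accumulating E over each segment gives final E = 0.9313.

G0 X2.00 Y4.00 Z21.50
G1 X13.00 Y4.00 E0.1829
G1 X13.00 Y7.00 E0.2328
G1 X16.50 Y7.00 E0.2910
G1 X16.50 Y11.00 E0.3575
G1 X13.00 Y11.00 E0.4158
G1 X13.00 Y17.50 E0.5238
G1 X2.00 Y17.50 E0.7068
G1 X2.00 Y4.00 E0.9313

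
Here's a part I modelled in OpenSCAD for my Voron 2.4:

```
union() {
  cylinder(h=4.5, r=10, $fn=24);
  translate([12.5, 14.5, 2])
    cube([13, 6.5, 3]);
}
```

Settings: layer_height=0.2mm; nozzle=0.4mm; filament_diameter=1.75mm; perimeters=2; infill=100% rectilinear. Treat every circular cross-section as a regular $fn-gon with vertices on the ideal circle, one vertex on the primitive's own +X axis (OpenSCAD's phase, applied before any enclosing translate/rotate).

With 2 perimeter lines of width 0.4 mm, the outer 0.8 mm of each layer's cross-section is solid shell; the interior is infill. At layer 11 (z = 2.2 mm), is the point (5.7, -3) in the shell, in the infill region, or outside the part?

At z = 2.2 mm: the r=10 cylinder contributes a regular 24-gon of circumradius 10; the cube at (12.5, 14.5) is present — its section is the full 13×6.5 rectangle; Taking the union: the 2 present regions are separate (no shared area or edge), so areas and boundary lengths simply add and each stays a separate island — 2 connected regions. Overall, the cross-section has 2 separate islands. The nearest boundary edge runs (9.66, -2.59)→(8.66, -5.00); distance from the point to it = 3.50 mm. (Shell/infill is judged within the island containing the point — the largest one.) The point is inside the cross-section and 3.50 mm from the nearest boundary — more than the 0.8 mm shell width (2 × 0.4), so it's in the infill interior.

infill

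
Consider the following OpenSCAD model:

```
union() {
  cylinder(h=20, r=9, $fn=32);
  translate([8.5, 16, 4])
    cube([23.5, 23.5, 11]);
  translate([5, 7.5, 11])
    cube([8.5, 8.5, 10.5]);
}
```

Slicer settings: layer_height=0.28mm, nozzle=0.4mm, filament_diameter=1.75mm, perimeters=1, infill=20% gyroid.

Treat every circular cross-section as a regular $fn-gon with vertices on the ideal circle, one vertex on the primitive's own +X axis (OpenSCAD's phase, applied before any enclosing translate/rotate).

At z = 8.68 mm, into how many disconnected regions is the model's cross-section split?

2

At z = 8.68 mm: the r=9 cylinder contributes a regular 32-gon of circumradius 9; the cube at (8.5, 16) (footprint 23.5×23.5) is included at this height; the cube at (5, 7.5) does not reach this height (z outside [11, 21.5]); Merging all regions: the 2 present regions are separate (no shared area or edge), so areas and boundary lengths simply add and each stays a separate island — 2 connected regions. The result has 2 disconnected regions.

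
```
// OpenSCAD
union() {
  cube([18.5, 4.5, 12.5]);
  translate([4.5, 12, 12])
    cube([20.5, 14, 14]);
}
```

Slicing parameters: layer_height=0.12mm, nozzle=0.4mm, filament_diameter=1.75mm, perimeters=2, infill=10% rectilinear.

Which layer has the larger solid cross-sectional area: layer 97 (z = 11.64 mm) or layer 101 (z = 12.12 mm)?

Layer 97 (z = 11.64): the cube (footprint 18.5×4.5) is included at this height (area 83.25 mm²); the cube at (4.5, 12) is absent (z outside [12, 26]); Combining (union): only the 18.5×4.5 cube is present, so the union is just that shape — area = 83.25 mm². So its area = 83.25 mm². Layer 101 (z = 12.12): the cube is present — its section is the full 18.5×4.5 rectangle (area 83.25 mm²); the 20.5×14 cube at (4.5, 12) contributes its full rectangle (area 287.00 mm²); Taking the union: the 2 present regions are separate (no shared area or edge), so areas and boundary lengths simply add and each stays a separate island — area = 370.25 mm². So its area = 370.25 mm². Layer 101 is larger (370.25 vs 83.25 mm²).

layer 101 (z = 12.12 mm)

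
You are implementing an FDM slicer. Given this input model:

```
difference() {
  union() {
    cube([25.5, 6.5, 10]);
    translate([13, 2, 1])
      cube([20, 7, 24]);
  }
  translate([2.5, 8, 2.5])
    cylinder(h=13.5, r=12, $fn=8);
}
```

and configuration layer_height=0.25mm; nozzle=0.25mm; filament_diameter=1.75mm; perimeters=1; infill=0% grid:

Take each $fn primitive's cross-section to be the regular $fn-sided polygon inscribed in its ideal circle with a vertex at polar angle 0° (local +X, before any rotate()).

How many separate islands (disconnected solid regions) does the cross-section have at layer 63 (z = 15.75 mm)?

1

At z = 15.75 mm: the cube is absent (z outside [0, 10]); the cube at (13, 2) is present — its section is the full 20×7 rectangle; Merging all regions: only the 20×7 cube at (13, 2) is present, so the union is just that shape — 1 connected region; the r=12 cylinder at (2.5, 8) gives a regular 8-gon of circumradius 12 (constant along its height); After the difference (first − rest): starting from that combined region, the r=12 cylinder at (2.5, 8) partially overlaps it — only the 4.01 mm² overlap (of its 407.29 mm²) is removed, clipping the outline — 1 connected region. Overall, the cross-section is a single solid region. Island count = 1.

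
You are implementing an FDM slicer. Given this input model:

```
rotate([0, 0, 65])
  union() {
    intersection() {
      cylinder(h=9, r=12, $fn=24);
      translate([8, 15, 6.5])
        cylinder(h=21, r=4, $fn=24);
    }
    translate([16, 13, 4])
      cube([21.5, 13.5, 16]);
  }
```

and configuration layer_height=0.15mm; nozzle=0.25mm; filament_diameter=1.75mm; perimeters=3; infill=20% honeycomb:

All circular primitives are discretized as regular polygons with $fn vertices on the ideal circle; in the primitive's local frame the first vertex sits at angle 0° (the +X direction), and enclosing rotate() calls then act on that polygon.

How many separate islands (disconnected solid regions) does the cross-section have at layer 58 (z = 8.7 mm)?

At z = 8.7 mm: the r=12 cylinder contributes a regular 24-gon of circumradius 12; the cylinder at (8, 15): section is a regular 24-gon, circumradius r=4; Taking the intersection: the r=4 cylinder at (8, 15) does not overlap the r=12 cylinder (empty) — nothing remains; the cube at (16, 13) (footprint 21.5×13.5) is included at this height; Combining (union): only the 21.5×13.5 cube at (16, 13) is present, so the union is just that shape — 1 connected region; (whole slice rotated 65° about Z — lengths, areas and connectivity unchanged). Overall, the cross-section is a single solid region. Island count = 1.

1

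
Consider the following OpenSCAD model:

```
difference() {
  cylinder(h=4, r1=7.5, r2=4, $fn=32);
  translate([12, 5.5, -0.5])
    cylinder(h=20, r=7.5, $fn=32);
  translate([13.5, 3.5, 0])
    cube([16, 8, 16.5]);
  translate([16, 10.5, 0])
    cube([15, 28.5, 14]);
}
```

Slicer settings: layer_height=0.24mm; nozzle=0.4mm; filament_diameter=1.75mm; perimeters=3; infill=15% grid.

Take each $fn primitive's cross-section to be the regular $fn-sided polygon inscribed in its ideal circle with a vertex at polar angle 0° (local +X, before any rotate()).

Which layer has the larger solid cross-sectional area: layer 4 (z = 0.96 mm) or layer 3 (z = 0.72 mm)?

layer 3 (z = 0.72 mm)

Layer 4 (z = 0.96): the cone: at t=0.240 of its height the radius interpolates to r₁+(r₂−r₁)t = 6.660, giving a regular 32-gon of that circumradius (area = (32/2)·6.660²·sin(360°/32) = 138.45 mm²); the r=7.5 cylinder at (12, 5.5) contributes a regular 32-gon of circumradius 7.5 (area = (32/2)·7.500²·sin(360°/32) = 175.58 mm²); the cube at (13.5, 3.5) is present — its section is the full 16×8 rectangle (area 128.00 mm²); the 15×28.5 cube at (16, 10.5) contributes its full rectangle (area 427.50 mm²); Taking the first minus the rest: starting from the cone (138.45 mm²), the r=7.5 cylinder at (12, 5.5) partially overlaps it — only the 3.06 mm² overlap (of its 175.58 mm²) is removed, clipping the outline; the 16×8 cube at (13.5, 3.5) misses the remaining region (no effect); the 15×28.5 cube at (16, 10.5) misses the remaining region (no effect) — area = 135.40 mm². So its area = 135.40 mm². Layer 3 (z = 0.72): the cone (r1=7.5→r2=4) has section circumradius 6.870 here — a regular 32-gon (area = (32/2)·6.870²·sin(360°/32) = 147.32 mm²); the cylinder at (12, 5.5): section is a regular 32-gon, circumradius r=7.5 (area = (32/2)·7.500²·sin(360°/32) = 175.58 mm²); the cube at (13.5, 3.5) (footprint 16×8) is included at this height (area 128.00 mm²); the 15×28.5 cube at (16, 10.5) contributes its full rectangle (area 427.50 mm²); Taking the first minus the rest: starting from the cone (147.32 mm²), the r=7.5 cylinder at (12, 5.5) partially overlaps it — only the 4.20 mm² overlap (of its 175.58 mm²) is removed, clipping the outline; the 16×8 cube at (13.5, 3.5) misses the remaining region (no effect); the 15×28.5 cube at (16, 10.5) misses the remaining region (no effect) — area = 143.13 mm². So its area = 143.13 mm². Layer 3 is larger (143.13 vs 135.40 mm²).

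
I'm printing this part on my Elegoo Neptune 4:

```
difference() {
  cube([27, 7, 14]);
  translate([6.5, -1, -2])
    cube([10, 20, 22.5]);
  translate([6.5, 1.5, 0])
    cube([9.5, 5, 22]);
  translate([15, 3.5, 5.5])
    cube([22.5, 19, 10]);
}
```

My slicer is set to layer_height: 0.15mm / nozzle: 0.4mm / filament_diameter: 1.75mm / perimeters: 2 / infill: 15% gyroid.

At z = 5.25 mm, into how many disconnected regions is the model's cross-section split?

At z = 5.25 mm: the cube is present — its section is the full 27×7 rectangle; the cube at (6.5, -1) is present — its section is the full 10×20 rectangle; the 9.5×5 cube at (6.5, 1.5) contributes its full rectangle; the cube at (15, 3.5) does not reach this height (z outside [5.5, 15.5]); Taking the first minus the rest: starting from the 27×7 cube, the 10×20 cube at (6.5, -1) partially overlaps it — only the 70.00 mm² overlap (of its 200.00 mm²) is removed, clipping the outline; the 9.5×5 cube at (6.5, 1.5) misses the remaining region (no effect) — 2 connected regions. The result has 2 disconnected regions.

2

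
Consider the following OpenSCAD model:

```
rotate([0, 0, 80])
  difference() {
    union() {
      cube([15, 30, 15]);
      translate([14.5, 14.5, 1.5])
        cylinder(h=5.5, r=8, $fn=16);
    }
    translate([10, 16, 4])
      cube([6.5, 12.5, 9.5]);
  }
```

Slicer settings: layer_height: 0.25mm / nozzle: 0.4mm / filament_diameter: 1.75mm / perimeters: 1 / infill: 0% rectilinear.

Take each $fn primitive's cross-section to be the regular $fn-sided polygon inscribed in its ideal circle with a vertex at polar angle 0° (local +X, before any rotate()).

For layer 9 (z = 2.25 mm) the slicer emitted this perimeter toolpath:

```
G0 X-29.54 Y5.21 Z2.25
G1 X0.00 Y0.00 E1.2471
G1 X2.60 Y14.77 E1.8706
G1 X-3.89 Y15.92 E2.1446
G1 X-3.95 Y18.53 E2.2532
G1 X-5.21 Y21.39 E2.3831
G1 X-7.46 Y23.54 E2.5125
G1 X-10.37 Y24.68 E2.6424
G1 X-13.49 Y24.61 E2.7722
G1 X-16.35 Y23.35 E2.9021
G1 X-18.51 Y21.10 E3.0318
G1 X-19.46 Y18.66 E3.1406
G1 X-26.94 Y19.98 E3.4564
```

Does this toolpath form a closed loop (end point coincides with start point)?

no

Start point (G0): (-29.54, 5.21). End point (last G1): the path does not return to the start — open.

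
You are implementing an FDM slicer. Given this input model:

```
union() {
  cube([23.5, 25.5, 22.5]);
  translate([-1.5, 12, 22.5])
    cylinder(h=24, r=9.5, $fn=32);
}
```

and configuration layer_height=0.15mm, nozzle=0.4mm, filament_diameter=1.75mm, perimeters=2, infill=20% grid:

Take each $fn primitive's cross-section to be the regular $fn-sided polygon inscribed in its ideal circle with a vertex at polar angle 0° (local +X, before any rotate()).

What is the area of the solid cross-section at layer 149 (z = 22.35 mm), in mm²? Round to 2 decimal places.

At z = 22.35 mm: the cube (footprint 23.5×25.5) is included at this height (area 599.25 mm²); the cylinder at (-1.5, 12) is absent (z outside [22.5, 46.5]); Merging all regions: only the 23.5×25.5 cube is present, so the union is just that shape — area = 599.25 mm². Overall, the cross-section is a single solid region. Net area = 599.25 mm².

599.25 mm²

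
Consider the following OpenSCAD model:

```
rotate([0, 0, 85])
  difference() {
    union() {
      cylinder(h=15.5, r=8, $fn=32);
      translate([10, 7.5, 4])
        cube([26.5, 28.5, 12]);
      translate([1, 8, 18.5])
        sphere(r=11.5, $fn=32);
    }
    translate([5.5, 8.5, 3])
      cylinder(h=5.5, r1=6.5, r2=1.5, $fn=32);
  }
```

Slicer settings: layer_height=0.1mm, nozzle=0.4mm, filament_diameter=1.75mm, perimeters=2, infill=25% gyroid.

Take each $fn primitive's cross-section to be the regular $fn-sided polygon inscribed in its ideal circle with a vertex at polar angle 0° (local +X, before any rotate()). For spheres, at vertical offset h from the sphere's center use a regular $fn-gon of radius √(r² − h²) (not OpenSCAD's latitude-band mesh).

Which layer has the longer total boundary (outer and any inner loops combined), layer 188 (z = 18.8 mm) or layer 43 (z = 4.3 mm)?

layer 43 (z = 4.3 mm)

Layer 188 (z = 18.8): the cylinder is not intersected at this z (z outside [0, 15.5]); the cube at (10, 7.5) is not intersected at this z (z outside [4, 16]); the r=11.5 sphere at (1, 8) contributes a regular 32-gon of circumradius √(11.5²−0.3²) = 11.496 (perimeter = 2·32·11.496·sin(180°/32) = 72.12 mm); Taking the union: only the r=11.5 sphere at (1, 8) is present, so the union is just that shape — boundary = 72.12 mm; the cone at (5.5, 8.5) does not reach this height (z outside [3, 8.5]); Subtracting the remaining from the first: none of the subtracted shapes is present at this height, so the result so far is unchanged — boundary = 72.12 mm; (rotated 85° about Z; rotation is an isometry so areas/perimeters/island counts are preserved). So its perimeter = 72.12 mm. Layer 43 (z = 4.3): the cylinder: section is a regular 32-gon, circumradius r=8 (perimeter = 2·32·8.000·sin(180°/32) = 50.18 mm); the cube at (10, 7.5) (footprint 26.5×28.5) is included at this height (perimeter 110.00 mm); the sphere at (1, 8) is not intersected at this z (|z−center|=14.200 > r=11.5); Merging all regions: the 2 present regions are separate (no shared area or edge), so areas and boundary lengths simply add and each stays a separate island — boundary = 160.18 mm; the cone at (5.5, 8.5): at t=0.236 of its height the radius interpolates to r₁+(r₂−r₁)t = 5.318, giving a regular 32-gon of that circumradius (perimeter = 2·32·5.318·sin(180°/32) = 33.36 mm); Taking the first minus the rest: starting from that combined region, the cone at (5.5, 8.5) partially overlaps it — only the 20.27 mm² overlap (of its 88.28 mm²) is removed, clipping the outline — boundary = 160.44 mm; (whole slice rotated 85° about Z — lengths, areas and connectivity unchanged). So its perimeter = 160.44 mm. Layer 43 is larger (160.44 vs 72.12 mm).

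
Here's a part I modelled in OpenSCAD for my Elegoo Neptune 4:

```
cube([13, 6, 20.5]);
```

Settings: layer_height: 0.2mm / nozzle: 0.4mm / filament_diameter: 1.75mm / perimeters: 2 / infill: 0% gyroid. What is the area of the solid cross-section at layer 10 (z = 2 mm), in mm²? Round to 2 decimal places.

At z = 2 mm: the 13×6 cube contributes its full rectangle (area 78.00 mm²). Overall, the cross-section is a single solid region. Net area = 78.00 mm².

78.00 mm²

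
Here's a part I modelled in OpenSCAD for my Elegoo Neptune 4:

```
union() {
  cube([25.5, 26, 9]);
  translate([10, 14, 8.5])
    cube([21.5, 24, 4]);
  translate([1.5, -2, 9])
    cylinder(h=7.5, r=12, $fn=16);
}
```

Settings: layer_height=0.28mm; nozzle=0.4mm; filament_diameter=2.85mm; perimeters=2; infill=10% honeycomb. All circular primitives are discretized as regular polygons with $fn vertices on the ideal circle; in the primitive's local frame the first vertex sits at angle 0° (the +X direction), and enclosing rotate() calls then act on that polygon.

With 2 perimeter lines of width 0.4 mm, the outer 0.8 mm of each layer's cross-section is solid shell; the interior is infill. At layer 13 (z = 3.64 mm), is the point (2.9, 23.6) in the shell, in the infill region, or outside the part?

At z = 3.64 mm: the 25.5×26 cube contributes its full rectangle; the cube at (10, 14) does not reach this height (z outside [8.5, 12.5]); the cylinder at (1.5, -2) is absent (z outside [9, 16.5]); Merging all regions: only the 25.5×26 cube is present, so the union is just that shape — 1 connected region. Overall, the cross-section is a single solid region. The nearest boundary edge runs (25.50, 26.00)→(0.00, 26.00); distance from the point to it = 2.40 mm. The point is inside the cross-section and 2.40 mm from the nearest boundary — more than the 0.8 mm shell width (2 × 0.4), so it's in the infill interior.

infill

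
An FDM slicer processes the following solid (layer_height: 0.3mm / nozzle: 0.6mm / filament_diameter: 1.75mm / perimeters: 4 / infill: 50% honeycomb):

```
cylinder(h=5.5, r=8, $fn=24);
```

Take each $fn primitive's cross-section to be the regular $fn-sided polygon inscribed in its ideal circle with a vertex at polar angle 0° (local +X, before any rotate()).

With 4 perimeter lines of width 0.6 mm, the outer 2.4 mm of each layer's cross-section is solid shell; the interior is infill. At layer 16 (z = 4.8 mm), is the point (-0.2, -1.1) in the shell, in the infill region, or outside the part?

At z = 4.8 mm: the r=8 cylinder gives a regular 24-gon of circumradius 8 (constant along its height). Overall, the cross-section is a single solid region. The nearest boundary edge runs (-2.07, -7.73)→(-0.00, -8.00); distance from the point to it = 6.81 mm. The point is inside the cross-section and 6.81 mm from the nearest boundary — more than the 2.4 mm shell width (4 × 0.6), so it's in the infill interior.

infill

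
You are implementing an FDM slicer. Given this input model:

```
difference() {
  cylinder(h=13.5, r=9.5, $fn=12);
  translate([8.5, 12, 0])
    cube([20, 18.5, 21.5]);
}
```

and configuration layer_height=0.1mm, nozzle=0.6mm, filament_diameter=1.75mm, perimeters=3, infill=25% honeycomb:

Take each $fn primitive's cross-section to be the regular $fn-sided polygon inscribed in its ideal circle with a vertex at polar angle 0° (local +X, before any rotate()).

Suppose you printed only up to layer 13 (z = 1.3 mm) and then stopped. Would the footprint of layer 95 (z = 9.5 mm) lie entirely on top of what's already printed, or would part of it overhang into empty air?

Compare the two slices. At z = 1.3: the cylinder: section is a regular 12-gon, circumradius r=9.5 (area = (12/2)·9.500²·sin(360°/12) = 270.75 mm²); the cube at (8.5, 12) (footprint 20×18.5) is included at this height (area 370.00 mm²); Subtracting the remaining from the first: starting from the r=9.5 cylinder (270.75 mm²), the 20×18.5 cube at (8.5, 12) misses the remaining region (no effect) — area = 270.75 mm². At z = 9.5: the r=9.5 cylinder gives a regular 12-gon of circumradius 9.5 (constant along its height) (area = (12/2)·9.500²·sin(360°/12) = 270.75 mm²); the cube at (8.5, 12) is present — its section is the full 20×18.5 rectangle (area 370.00 mm²); Subtracting the remaining from the first: starting from the r=9.5 cylinder (270.75 mm²), the 20×18.5 cube at (8.5, 12) misses the remaining region (no effect) — area = 270.75 mm². Checking containment: the cross-section at z = 9.5 is a subset of the cross-section at z = 1.3.

entirely on top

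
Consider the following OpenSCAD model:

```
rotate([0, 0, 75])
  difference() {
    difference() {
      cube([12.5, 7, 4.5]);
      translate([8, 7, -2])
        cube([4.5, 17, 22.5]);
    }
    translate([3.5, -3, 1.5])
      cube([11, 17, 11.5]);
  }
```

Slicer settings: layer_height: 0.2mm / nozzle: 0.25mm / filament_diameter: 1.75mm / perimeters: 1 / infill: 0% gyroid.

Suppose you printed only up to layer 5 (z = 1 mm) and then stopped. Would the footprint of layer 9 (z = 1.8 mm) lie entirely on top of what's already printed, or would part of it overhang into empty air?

Compare the two slices. At z = 1: the 12.5×7 cube contributes its full rectangle (area 87.50 mm²); the cube at (8, 7) (footprint 4.5×17) is included at this height (area 76.50 mm²); Subtracting the remaining from the first: starting from the 12.5×7 cube (87.50 mm²), the 4.5×17 cube at (8, 7) misses the remaining region (no effect) — area = 87.50 mm²; the cube at (3.5, -3) does not reach this height (z outside [1.5, 13]); Taking the first minus the rest: none of the subtracted shapes is present at this height, so the result so far is unchanged — area = 87.50 mm²; (rotated 75° about Z; rotation is an isometry so areas/perimeters/island counts are preserved). At z = 1.8: the cube is present — its section is the full 12.5×7 rectangle (area 87.50 mm²); the cube at (8, 7) (footprint 4.5×17) is included at this height (area 76.50 mm²); After the difference (first − rest): starting from the 12.5×7 cube (87.50 mm²), the 4.5×17 cube at (8, 7) misses the remaining region (no effect) — area = 87.50 mm²; the 11×17 cube at (3.5, -3) contributes its full rectangle (area 187.00 mm²); After the difference (first − rest): starting from the result so far (87.50 mm²), the 11×17 cube at (3.5, -3) partially overlaps it — only the 63.00 mm² overlap (of its 187.00 mm²) is removed, clipping the outline — area = 24.50 mm²; (rotated 75° about Z; rotation is an isometry so areas/perimeters/island counts are preserved). Checking containment: the cross-section at z = 1.8 is a subset of the cross-section at z = 1.

entirely on top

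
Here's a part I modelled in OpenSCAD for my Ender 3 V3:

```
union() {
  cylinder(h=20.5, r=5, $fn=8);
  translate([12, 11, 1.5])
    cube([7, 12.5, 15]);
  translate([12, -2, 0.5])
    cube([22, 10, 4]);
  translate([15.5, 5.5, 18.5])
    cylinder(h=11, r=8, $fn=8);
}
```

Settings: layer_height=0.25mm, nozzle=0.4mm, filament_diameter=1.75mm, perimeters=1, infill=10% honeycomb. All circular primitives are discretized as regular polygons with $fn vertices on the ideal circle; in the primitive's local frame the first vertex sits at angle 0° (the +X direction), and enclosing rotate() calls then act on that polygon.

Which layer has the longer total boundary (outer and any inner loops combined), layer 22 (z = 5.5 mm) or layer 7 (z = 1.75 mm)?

layer 7 (z = 1.75 mm)

Layer 22 (z = 5.5): the cylinder: section is a regular 8-gon, circumradius r=5 (perimeter = 2·8·5.000·sin(180°/8) = 30.61 mm); the cube at (12, 11) (footprint 7×12.5) is included at this height (perimeter 39.00 mm); the cube at (12, -2) is not intersected at this z (z outside [0.5, 4.5]); the cylinder at (15.5, 5.5) is absent (z outside [18.5, 29.5]); Taking the union: the 2 present regions are separate (no shared area or edge), so areas and boundary lengths simply add and each stays a separate island — boundary = 69.61 mm. So its perimeter = 69.61 mm. Layer 7 (z = 1.75): the cylinder: section is a regular 8-gon, circumradius r=5 (perimeter = 2·8·5.000·sin(180°/8) = 30.61 mm); the cube at (12, 11) is present — its section is the full 7×12.5 rectangle (perimeter 39.00 mm); the cube at (12, -2) (footprint 22×10) is included at this height (perimeter 64.00 mm); the cylinder at (15.5, 5.5) is not intersected at this z (z outside [18.5, 29.5]); Combining (union): the 3 present regions are separate (no shared area or edge), so areas and boundary lengths simply add and each stays a separate island — boundary = 133.61 mm. So its perimeter = 133.61 mm. Layer 7 is larger (133.61 vs 69.61 mm).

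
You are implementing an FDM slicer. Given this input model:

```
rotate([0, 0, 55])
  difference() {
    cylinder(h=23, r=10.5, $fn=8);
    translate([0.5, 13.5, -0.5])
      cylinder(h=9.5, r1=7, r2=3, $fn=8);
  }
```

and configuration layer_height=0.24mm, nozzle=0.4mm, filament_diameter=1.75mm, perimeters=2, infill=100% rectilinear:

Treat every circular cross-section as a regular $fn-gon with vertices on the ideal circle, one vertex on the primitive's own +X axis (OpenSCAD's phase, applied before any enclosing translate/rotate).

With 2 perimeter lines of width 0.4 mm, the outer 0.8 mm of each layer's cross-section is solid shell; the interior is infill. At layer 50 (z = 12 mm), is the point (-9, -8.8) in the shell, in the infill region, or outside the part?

At z = 12 mm: the r=10.5 cylinder contributes a regular 8-gon of circumradius 10.5; the cone at (0.5, 13.5) is absent (z outside [-0.5, 9]); After the difference (first − rest): none of the subtracted shapes is present at this height, so the r=10.5 cylinder is unchanged — 1 connected region; (whole slice rotated 55° about Z — lengths, areas and connectivity unchanged). Overall, the cross-section is a single solid region. Undo the 55° rotation: the query point maps to (-12.371, 2.325) in the un-rotated model frame. The nearest boundary edge runs (-7.42, 7.42)→(-10.50, 0.00); distance from the point to it = 2.62 mm. The point is not inside any of the regions above, so it lies outside the cross-section (2.62 mm from the nearest boundary).

outside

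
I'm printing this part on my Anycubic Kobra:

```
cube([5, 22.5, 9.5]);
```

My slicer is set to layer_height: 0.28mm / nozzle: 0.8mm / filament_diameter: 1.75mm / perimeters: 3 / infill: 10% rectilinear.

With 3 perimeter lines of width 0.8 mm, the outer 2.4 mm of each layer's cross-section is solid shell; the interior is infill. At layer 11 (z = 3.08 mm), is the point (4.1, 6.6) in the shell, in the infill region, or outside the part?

At z = 3.08 mm: the cube is present — its section is the full 5×22.5 rectangle. Overall, the cross-section is a single solid region. The nearest boundary edge runs (5.00, 0.00)→(5.00, 22.50); distance from the point to it = 0.90 mm. The point is inside the cross-section, 0.90 mm from the nearest boundary — within the 2.4 mm shell band (3 × 0.8).

shell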